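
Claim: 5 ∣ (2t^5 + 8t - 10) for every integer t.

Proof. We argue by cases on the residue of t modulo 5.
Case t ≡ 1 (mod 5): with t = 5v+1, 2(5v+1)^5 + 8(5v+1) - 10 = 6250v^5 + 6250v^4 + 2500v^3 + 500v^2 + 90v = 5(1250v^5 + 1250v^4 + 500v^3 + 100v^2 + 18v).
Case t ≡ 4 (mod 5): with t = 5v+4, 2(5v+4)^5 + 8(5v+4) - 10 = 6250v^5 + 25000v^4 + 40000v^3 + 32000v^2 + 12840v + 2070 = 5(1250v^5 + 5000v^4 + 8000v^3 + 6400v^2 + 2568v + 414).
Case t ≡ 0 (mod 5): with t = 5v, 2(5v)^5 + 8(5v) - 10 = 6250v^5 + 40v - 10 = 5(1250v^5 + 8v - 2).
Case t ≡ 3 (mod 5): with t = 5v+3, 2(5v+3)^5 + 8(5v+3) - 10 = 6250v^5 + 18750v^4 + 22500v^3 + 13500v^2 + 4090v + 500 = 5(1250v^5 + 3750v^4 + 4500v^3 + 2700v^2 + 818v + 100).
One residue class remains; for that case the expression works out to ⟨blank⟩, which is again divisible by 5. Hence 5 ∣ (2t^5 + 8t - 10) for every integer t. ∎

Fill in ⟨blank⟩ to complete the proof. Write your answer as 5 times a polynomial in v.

The residues treated are {1, 4, 0, 3}, so the missing case is t ≡ 2 (mod 5); write t = 5v+2.
Then 2(5v+2)^5 + 8(5v+2) - 10 = 6250v^5 + 12500v^4 + 10000v^3 + 4000v^2 + 840v + 70 = 5(1250v^5 + 2500v^4 + 2000v^3 + 800v^2 + 168v + 14).

5(1250v^5 + 2500v^4 + 2000v^3 + 800v^2 + 168v + 14)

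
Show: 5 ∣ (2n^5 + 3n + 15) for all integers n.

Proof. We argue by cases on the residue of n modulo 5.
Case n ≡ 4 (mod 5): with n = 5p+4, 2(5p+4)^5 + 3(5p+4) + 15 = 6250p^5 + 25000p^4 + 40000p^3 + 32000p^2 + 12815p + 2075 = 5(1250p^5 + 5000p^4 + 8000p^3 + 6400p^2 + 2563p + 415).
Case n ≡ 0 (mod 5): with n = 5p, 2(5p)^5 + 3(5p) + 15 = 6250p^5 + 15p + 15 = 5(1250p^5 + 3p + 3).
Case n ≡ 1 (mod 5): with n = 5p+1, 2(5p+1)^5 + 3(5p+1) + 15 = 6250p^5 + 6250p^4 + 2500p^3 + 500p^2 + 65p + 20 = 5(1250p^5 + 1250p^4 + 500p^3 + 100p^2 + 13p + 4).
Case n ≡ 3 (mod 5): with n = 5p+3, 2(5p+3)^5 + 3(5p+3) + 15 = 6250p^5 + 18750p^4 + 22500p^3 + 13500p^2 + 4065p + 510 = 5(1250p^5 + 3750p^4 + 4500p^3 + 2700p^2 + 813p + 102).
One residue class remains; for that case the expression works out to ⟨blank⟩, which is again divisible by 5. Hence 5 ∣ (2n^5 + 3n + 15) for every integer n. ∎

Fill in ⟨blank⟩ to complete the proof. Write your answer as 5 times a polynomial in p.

5(1250p^5 + 2500p^4 + 2000p^3 + 800p^2 + 163p + 17)

Only n ≡ 2 (mod 5) is unaccounted for. Put n = 5p+2:
2(5p+2)^5 + 3(5p+2) + 15 expands to 6250p^5 + 12500p^4 + 10000p^3 + 4000p^2 + 815p + 85,
and factoring out 5 leaves 5(1250p^5 + 2500p^4 + 2000p^3 + 800p^2 + 163p + 17).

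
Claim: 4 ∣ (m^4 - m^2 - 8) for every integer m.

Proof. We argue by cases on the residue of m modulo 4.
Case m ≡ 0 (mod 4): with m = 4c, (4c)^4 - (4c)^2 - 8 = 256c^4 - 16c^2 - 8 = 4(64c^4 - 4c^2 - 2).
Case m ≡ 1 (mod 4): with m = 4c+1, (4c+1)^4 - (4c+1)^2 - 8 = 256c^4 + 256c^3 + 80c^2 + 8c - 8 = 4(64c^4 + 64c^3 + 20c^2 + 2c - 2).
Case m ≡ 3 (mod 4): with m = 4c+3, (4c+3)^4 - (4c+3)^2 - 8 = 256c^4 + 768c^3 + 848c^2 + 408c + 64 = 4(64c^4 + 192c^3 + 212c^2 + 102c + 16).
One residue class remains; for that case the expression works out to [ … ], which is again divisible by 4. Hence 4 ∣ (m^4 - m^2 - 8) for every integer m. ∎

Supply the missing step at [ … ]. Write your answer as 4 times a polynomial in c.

Only m ≡ 2 (mod 4) is unaccounted for. Put m = 4c+2:
(4c+2)^4 - (4c+2)^2 - 8 expands to 256c^4 + 512c^3 + 368c^2 + 112c + 4,
and factoring out 4 leaves 4(64c^4 + 128c^3 + 92c^2 + 28c + 1).

4(64c^4 + 128c^3 + 92c^2 + 28c + 1)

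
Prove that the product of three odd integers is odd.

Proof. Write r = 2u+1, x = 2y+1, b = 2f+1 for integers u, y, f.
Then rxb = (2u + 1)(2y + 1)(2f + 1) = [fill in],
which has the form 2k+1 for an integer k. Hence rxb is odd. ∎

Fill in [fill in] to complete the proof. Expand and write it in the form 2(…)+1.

(2u + 1)(2y + 1)(2f + 1) = 8fuy + 4fu + 4fy + 2f + 4uy + 2u + 2y + 1
= 2(4fuy + 2fu + 2fy + f + 2uy + u + y) + 1.
Since 4fuy + 2fu + 2fy + f + 2uy + u + y is an integer, the product is of the form 2k+1 for an integer k.

2(4fuy + 2fu + 2fy + f + 2uy + u + y) + 1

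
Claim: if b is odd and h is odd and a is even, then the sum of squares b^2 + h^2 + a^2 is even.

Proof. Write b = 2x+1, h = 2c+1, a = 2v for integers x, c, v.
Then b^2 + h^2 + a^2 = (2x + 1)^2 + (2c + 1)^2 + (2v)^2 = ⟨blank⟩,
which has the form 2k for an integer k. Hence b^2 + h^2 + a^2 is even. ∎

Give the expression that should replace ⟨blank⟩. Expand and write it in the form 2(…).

2(2c^2 + 2c + 2v^2 + 2x^2 + 2x + 1)

(2x + 1)^2 + (2c + 1)^2 + (2v)^2 = 4c^2 + 4c + 4v^2 + 4x^2 + 4x + 2
= 2(2c^2 + 2c + 2v^2 + 2x^2 + 2x + 1).
Since 2c^2 + 2c + 2v^2 + 2x^2 + 2x + 1 is an integer, the sum of squares is of the form 2k for an integer k.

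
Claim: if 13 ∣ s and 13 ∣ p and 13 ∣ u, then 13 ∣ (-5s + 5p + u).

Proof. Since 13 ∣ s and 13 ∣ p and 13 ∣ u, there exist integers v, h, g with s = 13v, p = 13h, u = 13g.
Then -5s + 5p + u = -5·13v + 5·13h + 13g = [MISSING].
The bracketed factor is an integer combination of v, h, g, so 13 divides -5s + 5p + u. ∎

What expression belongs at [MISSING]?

Each term has a factor of 13: -5·13v + 5·13h + 13g = 13·(g + 5h - 5v).
Since g + 5h - 5v is an integer, 13 ∣ (-5s + 5p + u).

13(g + 5h - 5v)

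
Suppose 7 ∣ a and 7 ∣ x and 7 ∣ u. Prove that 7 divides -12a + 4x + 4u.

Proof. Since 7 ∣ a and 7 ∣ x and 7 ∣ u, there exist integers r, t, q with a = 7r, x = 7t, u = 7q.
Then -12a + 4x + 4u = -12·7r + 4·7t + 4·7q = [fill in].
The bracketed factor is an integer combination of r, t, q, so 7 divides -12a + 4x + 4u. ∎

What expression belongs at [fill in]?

Pull the common 7 out of every term: -12·7r + 4·7t + 4·7q = 7(4q - 12r + 4t).
4q - 12r + 4t is an integer, which exhibits the divisibility.

7(4q - 12r + 4t)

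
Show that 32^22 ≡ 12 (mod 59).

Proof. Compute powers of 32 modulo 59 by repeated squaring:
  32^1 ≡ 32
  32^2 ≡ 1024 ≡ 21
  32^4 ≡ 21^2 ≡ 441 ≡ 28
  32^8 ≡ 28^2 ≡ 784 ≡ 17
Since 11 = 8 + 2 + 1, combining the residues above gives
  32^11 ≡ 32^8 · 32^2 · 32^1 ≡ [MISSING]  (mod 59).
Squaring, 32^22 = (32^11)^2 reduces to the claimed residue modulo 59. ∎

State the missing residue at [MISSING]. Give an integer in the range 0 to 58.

37

32^8 · 32^2 · 32^1 ≡ 17 · 21 · 32 = 11424.
11424 mod 59 = 37, so 32^11 ≡ 37 (mod 59).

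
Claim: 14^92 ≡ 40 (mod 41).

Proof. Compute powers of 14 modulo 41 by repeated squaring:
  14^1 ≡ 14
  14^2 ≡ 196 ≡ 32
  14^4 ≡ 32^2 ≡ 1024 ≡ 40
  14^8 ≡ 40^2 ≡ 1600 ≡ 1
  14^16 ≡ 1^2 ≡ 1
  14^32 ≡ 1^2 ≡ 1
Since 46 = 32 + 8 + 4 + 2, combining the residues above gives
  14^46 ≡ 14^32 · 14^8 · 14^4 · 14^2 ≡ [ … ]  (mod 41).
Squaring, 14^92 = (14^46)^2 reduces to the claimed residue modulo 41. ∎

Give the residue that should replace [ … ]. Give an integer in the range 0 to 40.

Multiply the listed residues: 1 · 1 · 40 · 32 = 1 → 40 → 1280.
Reducing modulo 41: 1280 = 31·41 + 9, so 14^46 ≡ 9.

9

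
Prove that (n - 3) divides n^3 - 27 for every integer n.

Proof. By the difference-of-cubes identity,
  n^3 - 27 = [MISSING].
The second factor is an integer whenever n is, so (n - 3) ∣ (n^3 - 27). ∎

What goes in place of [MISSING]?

Polynomial division of n^3 - 27 by n - 3 leaves remainder 0 and quotient n^2 + 3n + 9.
Hence n^3 - 27 = (n - 3)(n^2 + 3n + 9).

(n - 3)(n^2 + 3n + 9)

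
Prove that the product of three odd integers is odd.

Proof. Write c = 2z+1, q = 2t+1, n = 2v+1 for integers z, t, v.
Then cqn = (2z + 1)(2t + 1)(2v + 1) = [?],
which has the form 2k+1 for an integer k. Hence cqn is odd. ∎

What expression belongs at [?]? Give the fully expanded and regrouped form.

Expanding: (2z + 1)(2t + 1)(2v + 1) = 8tvz + 4tv + 4tz + 2t + 4vz + 2v + 2z + 1.
Every term except the constant is even, so this is 2(4tvz + 2tv + 2tz + t + 2vz + v + z) + 1,
and 4tvz + 2tv + 2tz + t + 2vz + v + z ∈ ℤ gives the required form.

2(4tvz + 2tv + 2tz + t + 2vz + v + z) + 1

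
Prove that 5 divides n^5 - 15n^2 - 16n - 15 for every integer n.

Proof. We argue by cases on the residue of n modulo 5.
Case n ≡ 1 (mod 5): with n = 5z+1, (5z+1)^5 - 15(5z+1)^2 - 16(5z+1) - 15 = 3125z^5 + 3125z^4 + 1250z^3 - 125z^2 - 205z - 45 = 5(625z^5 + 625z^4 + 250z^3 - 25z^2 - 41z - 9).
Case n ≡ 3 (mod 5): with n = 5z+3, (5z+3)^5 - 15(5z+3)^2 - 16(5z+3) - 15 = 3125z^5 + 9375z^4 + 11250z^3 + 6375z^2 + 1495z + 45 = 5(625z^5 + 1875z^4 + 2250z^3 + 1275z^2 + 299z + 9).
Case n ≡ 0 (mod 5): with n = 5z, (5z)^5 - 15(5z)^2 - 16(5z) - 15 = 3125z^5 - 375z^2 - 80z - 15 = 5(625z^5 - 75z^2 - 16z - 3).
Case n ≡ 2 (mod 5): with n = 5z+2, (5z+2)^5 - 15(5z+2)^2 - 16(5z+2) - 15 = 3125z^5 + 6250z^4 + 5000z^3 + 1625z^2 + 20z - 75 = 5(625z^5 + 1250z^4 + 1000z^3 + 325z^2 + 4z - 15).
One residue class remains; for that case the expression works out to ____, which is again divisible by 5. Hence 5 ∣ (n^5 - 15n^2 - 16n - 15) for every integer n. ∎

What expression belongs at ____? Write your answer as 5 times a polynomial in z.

5(625z^5 + 2500z^4 + 4000z^3 + 3125z^2 + 1144z + 141)

Only n ≡ 4 (mod 5) is unaccounted for. Put n = 5z+4:
(5z+4)^5 - 15(5z+4)^2 - 16(5z+4) - 15 expands to 3125z^5 + 12500z^4 + 20000z^3 + 15625z^2 + 5720z + 705,
and factoring out 5 leaves 5(625z^5 + 2500z^4 + 4000z^3 + 3125z^2 + 1144z + 141).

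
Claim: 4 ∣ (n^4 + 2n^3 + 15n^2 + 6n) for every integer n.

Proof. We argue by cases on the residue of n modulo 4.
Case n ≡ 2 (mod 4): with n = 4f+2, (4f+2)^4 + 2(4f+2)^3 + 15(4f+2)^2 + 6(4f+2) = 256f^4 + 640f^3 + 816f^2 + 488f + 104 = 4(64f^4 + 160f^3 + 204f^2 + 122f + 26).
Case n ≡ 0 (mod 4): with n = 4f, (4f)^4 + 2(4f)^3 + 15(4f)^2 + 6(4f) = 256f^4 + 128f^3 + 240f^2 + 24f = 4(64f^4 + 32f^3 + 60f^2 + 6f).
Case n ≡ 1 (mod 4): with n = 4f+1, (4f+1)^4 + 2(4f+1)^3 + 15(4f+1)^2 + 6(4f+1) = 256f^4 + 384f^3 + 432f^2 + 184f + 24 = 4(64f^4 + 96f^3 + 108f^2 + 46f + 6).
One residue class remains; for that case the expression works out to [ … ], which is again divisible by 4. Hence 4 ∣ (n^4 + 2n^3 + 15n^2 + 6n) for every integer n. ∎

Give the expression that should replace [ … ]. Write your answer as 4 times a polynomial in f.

The residues treated are {2, 0, 1}, so the missing case is n ≡ 3 (mod 4); write n = 4f+3.
Then (4f+3)^4 + 2(4f+3)^3 + 15(4f+3)^2 + 6(4f+3) = 256f^4 + 896f^3 + 1392f^2 + 1032f + 288 = 4(64f^4 + 224f^3 + 348f^2 + 258f + 72).

4(64f^4 + 224f^3 + 348f^2 + 258f + 72)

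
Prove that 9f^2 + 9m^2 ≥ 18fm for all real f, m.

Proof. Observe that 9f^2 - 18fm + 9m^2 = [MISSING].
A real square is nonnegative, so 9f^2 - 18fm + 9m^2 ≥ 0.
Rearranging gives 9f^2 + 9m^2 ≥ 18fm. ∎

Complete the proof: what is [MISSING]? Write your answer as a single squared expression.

(3f - 3m)^2

9f^2 - 18fm + 9m^2 is a perfect-square trinomial: the outer terms are (3f)^2 and (3m)^2, and the cross term is -2·3f·3m.
So 9f^2 - 18fm + 9m^2 = (3f - 3m)^2 ≥ 0.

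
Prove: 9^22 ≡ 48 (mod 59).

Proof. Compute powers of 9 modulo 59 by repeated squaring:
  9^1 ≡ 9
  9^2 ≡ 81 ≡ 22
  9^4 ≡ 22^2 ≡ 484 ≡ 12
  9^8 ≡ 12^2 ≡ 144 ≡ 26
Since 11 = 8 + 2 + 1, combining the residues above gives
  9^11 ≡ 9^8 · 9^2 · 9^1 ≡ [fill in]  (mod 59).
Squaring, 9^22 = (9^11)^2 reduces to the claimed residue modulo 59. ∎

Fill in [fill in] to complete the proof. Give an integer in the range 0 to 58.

15

Multiply the listed residues: 26 · 22 · 9 = 572 → 5148.
Reducing modulo 59: 5148 = 87·59 + 15, so 9^11 ≡ 15.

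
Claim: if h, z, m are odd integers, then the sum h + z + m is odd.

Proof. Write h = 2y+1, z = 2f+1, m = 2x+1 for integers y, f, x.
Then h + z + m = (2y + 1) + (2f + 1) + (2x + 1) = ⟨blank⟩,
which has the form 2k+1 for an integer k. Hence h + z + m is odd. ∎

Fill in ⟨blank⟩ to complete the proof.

2(f + x + y + 1) + 1

Expanding: (2y + 1) + (2f + 1) + (2x + 1) = 2f + 2x + 2y + 3.
Every term except the constant is even, so this is 2(f + x + y + 1) + 1,
and f + x + y + 1 ∈ ℤ gives the required form.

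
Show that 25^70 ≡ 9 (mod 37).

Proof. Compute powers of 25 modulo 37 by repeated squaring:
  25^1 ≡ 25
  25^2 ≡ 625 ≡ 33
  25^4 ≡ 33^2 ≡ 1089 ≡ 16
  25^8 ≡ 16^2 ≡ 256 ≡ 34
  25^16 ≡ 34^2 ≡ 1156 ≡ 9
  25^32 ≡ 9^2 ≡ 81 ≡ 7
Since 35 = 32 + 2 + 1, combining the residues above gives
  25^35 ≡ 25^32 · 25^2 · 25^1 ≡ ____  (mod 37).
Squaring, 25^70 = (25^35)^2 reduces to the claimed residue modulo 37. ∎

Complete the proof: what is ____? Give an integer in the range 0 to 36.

Multiply the listed residues: 7 · 33 · 25 = 231 → 5775.
Reducing modulo 37: 5775 = 156·37 + 3, so 25^35 ≡ 3.

3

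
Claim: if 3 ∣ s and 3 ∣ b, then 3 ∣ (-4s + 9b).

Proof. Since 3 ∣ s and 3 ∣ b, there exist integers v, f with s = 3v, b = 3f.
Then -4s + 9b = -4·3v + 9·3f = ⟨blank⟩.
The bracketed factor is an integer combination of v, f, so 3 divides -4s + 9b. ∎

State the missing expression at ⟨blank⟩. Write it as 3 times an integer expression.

3(9f - 4v)

Each term has a factor of 3: -4·3v + 9·3f = 3·(9f - 4v).
Since 9f - 4v is an integer, 3 ∣ (-4s + 9b).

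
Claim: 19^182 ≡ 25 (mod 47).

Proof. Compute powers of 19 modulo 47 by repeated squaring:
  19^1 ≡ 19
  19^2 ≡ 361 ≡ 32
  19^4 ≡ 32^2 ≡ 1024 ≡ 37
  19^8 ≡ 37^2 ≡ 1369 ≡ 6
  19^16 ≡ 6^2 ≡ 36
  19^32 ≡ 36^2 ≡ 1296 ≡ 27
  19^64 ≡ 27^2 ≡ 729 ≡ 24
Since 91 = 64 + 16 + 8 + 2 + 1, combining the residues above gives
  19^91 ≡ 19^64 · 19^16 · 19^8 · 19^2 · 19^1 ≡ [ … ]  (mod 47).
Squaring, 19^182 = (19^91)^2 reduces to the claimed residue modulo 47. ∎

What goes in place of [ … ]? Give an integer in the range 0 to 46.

19^64 · 19^16 · 19^8 · 19^2 · 19^1 ≡ 24 · 36 · 6 · 32 · 19 = 3151872.
3151872 mod 47 = 5, so 19^91 ≡ 5 (mod 47).

5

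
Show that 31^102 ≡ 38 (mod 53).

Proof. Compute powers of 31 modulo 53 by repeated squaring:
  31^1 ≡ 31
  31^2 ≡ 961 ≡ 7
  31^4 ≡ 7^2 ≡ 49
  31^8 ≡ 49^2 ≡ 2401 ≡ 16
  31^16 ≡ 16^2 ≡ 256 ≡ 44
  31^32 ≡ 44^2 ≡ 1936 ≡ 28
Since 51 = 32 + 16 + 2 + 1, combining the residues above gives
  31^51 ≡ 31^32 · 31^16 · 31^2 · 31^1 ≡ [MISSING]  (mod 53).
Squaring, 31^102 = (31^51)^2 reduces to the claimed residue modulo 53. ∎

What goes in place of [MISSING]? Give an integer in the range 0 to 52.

12

Multiply the listed residues: 28 · 44 · 7 · 31 = 1232 → 8624 → 267344.
Reducing modulo 53: 267344 = 5044·53 + 12, so 31^51 ≡ 12.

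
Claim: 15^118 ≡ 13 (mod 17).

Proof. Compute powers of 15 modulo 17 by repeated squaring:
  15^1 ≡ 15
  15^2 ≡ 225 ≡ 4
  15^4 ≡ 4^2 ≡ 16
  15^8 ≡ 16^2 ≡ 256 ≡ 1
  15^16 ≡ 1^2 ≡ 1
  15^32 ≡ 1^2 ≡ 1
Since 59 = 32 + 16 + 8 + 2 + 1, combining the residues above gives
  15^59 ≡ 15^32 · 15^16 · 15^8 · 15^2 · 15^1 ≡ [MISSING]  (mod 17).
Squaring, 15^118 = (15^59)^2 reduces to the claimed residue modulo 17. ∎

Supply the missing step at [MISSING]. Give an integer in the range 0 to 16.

9

Multiply the listed residues: 1 · 1 · 1 · 4 · 15 = 1 → 1 → 4 → 60.
Reducing modulo 17: 60 = 3·17 + 9, so 15^59 ≡ 9.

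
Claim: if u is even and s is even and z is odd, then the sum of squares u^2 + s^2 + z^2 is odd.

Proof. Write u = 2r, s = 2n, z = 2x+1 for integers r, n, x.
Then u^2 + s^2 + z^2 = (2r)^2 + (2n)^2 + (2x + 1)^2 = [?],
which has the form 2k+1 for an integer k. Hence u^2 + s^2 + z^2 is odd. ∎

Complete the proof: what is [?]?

2(2n^2 + 2r^2 + 2x^2 + 2x) + 1

(2r)^2 + (2n)^2 + (2x + 1)^2 = 4n^2 + 4r^2 + 4x^2 + 4x + 1
= 2(2n^2 + 2r^2 + 2x^2 + 2x) + 1.
Since 2n^2 + 2r^2 + 2x^2 + 2x is an integer, the sum of squares is of the form 2k+1 for an integer k.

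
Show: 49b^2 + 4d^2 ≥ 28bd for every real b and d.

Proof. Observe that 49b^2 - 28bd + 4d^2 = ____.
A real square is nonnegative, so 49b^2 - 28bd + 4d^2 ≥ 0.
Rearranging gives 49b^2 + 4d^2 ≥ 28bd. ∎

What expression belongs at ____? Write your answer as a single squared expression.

(7b - 2d)^2

The leading and trailing coefficients are 7^2 and 2^2, and 28 = 2·7·2, so the trinomial is (7b - 2d)^2.
Hence 49b^2 - 28bd + 4d^2 ≥ 0.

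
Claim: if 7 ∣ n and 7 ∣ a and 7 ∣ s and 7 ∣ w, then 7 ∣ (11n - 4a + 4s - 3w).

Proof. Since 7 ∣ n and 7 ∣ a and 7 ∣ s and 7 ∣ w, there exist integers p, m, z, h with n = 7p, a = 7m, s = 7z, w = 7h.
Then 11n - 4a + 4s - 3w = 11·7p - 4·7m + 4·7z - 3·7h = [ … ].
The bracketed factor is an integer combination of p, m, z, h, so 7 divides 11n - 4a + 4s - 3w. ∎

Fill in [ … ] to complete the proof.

Pull the common 7 out of every term: 11·7p - 4·7m + 4·7z - 3·7h = 7(-3h - 4m + 11p + 4z).
-3h - 4m + 11p + 4z is an integer, which exhibits the divisibility.

7(-3h - 4m + 11p + 4z)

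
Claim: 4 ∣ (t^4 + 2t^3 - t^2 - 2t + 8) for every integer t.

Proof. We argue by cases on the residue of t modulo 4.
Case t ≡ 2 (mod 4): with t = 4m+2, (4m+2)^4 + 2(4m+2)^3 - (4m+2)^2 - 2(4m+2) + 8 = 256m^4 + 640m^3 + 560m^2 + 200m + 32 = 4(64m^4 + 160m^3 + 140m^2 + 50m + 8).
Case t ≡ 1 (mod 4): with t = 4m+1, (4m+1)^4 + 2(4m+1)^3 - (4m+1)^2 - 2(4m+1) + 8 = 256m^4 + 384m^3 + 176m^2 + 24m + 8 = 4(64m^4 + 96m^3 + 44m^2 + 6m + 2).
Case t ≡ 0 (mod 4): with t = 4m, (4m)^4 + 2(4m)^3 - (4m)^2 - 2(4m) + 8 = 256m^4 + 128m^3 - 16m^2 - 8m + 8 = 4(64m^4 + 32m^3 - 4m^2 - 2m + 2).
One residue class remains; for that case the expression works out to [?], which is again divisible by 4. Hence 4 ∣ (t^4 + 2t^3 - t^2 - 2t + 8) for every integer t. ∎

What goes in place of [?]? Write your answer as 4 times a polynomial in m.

4(64m^4 + 224m^3 + 284m^2 + 154m + 32)

Only t ≡ 3 (mod 4) is unaccounted for. Put t = 4m+3:
(4m+3)^4 + 2(4m+3)^3 - (4m+3)^2 - 2(4m+3) + 8 expands to 256m^4 + 896m^3 + 1136m^2 + 616m + 128,
and factoring out 4 leaves 4(64m^4 + 224m^3 + 284m^2 + 154m + 32).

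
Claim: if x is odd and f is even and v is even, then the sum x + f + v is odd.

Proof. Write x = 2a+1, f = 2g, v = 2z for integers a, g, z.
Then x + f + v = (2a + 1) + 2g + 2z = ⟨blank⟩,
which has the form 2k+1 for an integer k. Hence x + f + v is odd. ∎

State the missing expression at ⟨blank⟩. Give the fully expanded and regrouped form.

Expanding: (2a + 1) + 2g + 2z = 2a + 2g + 2z + 1.
Every term except the constant is even, so this is 2(a + g + z) + 1,
and a + g + z ∈ ℤ gives the required form.

2(a + g + z) + 1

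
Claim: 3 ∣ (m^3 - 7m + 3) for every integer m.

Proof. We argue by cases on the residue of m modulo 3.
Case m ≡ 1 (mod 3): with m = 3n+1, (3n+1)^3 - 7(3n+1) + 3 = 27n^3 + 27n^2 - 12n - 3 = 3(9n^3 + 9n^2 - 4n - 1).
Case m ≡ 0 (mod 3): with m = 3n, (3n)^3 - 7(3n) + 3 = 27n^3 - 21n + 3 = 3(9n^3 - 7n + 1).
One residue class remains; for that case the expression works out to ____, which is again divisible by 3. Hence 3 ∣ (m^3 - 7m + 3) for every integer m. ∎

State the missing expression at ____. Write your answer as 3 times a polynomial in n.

Only m ≡ 2 (mod 3) is unaccounted for. Put m = 3n+2:
(3n+2)^3 - 7(3n+2) + 3 expands to 27n^3 + 54n^2 + 15n - 3,
and factoring out 3 leaves 3(9n^3 + 18n^2 + 5n - 1).

3(9n^3 + 18n^2 + 5n - 1)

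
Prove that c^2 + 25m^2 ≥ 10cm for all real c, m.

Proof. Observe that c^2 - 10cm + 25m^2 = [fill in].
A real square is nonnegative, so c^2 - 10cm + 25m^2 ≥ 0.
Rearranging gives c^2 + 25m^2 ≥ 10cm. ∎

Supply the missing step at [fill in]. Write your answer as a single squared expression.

(c - 5m)^2

c^2 - 10cm + 25m^2 is a perfect-square trinomial: the outer terms are (c)^2 and (5m)^2, and the cross term is -2·c·5m.
So c^2 - 10cm + 25m^2 = (c - 5m)^2 ≥ 0.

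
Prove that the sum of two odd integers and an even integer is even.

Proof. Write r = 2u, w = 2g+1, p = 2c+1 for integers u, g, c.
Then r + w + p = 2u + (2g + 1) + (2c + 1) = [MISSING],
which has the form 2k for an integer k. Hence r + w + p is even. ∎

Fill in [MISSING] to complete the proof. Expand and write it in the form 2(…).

2(c + g + u + 1)

2u + (2g + 1) + (2c + 1) = 2c + 2g + 2u + 2
= 2(c + g + u + 1).
Since c + g + u + 1 is an integer, the sum is of the form 2k for an integer k.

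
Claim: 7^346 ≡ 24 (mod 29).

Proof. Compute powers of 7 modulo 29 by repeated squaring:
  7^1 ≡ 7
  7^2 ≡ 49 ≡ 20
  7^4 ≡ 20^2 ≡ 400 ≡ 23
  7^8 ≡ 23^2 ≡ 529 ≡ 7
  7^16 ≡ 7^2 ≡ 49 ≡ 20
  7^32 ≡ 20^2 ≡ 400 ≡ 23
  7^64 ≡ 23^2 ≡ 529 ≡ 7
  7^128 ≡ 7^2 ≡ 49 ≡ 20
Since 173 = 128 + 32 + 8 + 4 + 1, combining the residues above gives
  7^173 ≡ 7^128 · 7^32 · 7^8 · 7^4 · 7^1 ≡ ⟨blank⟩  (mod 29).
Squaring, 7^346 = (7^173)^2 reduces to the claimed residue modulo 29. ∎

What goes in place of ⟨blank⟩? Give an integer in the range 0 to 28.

16

7^128 · 7^32 · 7^8 · 7^4 · 7^1 ≡ 20 · 23 · 7 · 23 · 7 = 518420.
518420 mod 29 = 16, so 7^173 ≡ 16 (mod 29).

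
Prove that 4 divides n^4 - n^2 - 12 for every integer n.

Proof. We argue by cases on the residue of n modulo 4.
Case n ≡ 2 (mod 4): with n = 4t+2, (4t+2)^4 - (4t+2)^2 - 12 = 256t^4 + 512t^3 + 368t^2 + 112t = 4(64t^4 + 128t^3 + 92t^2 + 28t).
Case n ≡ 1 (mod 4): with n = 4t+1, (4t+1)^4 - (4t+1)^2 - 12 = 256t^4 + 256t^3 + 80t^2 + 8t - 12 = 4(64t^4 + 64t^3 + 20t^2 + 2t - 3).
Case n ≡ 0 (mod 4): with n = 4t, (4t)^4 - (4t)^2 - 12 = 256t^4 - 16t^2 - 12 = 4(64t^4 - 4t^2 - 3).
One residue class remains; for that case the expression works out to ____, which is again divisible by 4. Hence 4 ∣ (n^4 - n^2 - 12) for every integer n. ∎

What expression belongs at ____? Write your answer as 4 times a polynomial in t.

Only n ≡ 3 (mod 4) is unaccounted for. Put n = 4t+3:
(4t+3)^4 - (4t+3)^2 - 12 expands to 256t^4 + 768t^3 + 848t^2 + 408t + 60,
and factoring out 4 leaves 4(64t^4 + 192t^3 + 212t^2 + 102t + 15).

4(64t^4 + 192t^3 + 212t^2 + 102t + 15)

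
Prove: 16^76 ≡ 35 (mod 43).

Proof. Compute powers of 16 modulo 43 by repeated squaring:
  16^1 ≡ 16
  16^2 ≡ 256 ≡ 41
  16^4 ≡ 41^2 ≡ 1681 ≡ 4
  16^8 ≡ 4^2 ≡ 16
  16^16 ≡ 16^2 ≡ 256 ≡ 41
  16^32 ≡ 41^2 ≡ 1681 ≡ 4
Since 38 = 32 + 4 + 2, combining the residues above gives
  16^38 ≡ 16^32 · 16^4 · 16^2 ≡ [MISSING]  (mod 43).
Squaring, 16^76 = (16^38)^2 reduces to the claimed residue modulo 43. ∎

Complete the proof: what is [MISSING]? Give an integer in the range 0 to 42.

11

Multiply the listed residues: 4 · 4 · 41 = 16 → 656.
Reducing modulo 43: 656 = 15·43 + 11, so 16^38 ≡ 11.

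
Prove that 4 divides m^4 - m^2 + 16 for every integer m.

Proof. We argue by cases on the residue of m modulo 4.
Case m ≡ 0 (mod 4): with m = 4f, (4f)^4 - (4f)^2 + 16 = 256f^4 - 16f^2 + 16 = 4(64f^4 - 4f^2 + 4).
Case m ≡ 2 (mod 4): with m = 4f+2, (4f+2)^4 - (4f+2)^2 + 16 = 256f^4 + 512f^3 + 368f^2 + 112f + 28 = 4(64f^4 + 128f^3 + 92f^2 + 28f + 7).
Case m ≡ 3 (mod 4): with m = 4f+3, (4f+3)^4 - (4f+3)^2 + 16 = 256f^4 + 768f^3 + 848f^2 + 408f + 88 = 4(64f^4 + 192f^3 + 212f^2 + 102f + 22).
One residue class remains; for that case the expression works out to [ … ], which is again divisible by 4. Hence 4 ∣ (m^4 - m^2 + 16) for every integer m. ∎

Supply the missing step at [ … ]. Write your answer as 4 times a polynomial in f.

4(64f^4 + 64f^3 + 20f^2 + 2f + 4)

The residues treated are {0, 2, 3}, so the missing case is m ≡ 1 (mod 4); write m = 4f+1.
Then (4f+1)^4 - (4f+1)^2 + 16 = 256f^4 + 256f^3 + 80f^2 + 8f + 16 = 4(64f^4 + 64f^3 + 20f^2 + 2f + 4).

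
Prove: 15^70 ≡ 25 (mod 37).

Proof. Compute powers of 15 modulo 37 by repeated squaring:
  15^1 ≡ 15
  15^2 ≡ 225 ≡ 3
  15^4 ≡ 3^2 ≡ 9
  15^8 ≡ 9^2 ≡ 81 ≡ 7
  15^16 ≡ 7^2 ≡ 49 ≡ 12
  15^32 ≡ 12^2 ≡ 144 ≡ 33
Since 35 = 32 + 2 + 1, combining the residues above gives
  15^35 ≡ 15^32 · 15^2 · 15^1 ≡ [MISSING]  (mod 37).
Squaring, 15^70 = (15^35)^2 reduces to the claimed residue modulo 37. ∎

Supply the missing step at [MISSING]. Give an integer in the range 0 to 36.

Multiply the listed residues: 33 · 3 · 15 = 99 → 1485.
Reducing modulo 37: 1485 = 40·37 + 5, so 15^35 ≡ 5.

5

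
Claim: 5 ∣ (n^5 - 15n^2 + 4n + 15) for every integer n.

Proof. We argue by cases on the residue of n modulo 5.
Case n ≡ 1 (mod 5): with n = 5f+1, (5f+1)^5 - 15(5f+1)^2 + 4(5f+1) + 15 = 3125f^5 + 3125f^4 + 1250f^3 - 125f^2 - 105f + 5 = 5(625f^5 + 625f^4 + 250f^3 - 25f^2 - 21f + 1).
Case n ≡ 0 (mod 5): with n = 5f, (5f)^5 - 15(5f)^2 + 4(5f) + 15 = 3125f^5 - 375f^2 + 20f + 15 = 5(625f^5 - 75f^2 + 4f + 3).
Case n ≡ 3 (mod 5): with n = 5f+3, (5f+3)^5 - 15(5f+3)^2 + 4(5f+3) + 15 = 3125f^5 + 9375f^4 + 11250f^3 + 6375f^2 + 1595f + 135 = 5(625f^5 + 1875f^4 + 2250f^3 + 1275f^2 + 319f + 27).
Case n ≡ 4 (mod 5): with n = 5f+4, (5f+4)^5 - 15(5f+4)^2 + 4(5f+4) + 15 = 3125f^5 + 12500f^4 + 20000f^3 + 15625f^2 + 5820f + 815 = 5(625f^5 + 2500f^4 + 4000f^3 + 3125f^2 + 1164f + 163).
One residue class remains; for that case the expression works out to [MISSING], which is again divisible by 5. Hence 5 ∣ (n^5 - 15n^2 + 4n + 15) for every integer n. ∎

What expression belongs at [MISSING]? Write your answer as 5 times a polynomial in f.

5(625f^5 + 1250f^4 + 1000f^3 + 325f^2 + 24f - 1)

Only n ≡ 2 (mod 5) is unaccounted for. Put n = 5f+2:
(5f+2)^5 - 15(5f+2)^2 + 4(5f+2) + 15 expands to 3125f^5 + 6250f^4 + 5000f^3 + 1625f^2 + 120f - 5,
and factoring out 5 leaves 5(625f^5 + 1250f^4 + 1000f^3 + 325f^2 + 24f - 1).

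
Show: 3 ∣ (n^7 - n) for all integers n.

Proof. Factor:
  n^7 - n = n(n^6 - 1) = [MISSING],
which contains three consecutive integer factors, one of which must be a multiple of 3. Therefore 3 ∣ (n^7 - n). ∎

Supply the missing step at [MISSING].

(n - 1)n(n + 1)(n^4 + n^2 + 1)

n^6 - 1 = (n^2 - 1)(n^4 + n^2 + 1), and n^2 - 1 = (n-1)(n+1).
So n(n^6 - 1) = (n - 1)n(n + 1)(n^4 + n^2 + 1).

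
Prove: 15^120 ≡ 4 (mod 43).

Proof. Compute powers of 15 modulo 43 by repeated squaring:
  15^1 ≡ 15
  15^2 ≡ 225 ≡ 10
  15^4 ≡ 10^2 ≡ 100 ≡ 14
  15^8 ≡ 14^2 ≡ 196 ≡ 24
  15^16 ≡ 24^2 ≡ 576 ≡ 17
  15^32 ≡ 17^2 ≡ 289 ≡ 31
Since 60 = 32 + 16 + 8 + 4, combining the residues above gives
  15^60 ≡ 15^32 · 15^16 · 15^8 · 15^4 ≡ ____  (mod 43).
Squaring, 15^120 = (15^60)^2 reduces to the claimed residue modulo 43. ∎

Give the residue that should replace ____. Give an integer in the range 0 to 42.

Multiply the listed residues: 31 · 17 · 24 · 14 = 527 → 12648 → 177072.
Reducing modulo 43: 177072 = 4117·43 + 41, so 15^60 ≡ 41.

41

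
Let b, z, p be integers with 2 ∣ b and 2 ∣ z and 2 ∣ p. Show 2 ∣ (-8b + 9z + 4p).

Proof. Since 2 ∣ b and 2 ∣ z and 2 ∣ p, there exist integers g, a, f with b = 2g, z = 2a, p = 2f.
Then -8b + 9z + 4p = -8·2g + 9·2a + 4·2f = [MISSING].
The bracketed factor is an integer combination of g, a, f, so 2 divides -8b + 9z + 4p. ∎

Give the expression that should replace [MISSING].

2(9a + 4f - 8g)

Pull the common 2 out of every term: -8·2g + 9·2a + 4·2f = 2(9a + 4f - 8g).
9a + 4f - 8g is an integer, which exhibits the divisibility.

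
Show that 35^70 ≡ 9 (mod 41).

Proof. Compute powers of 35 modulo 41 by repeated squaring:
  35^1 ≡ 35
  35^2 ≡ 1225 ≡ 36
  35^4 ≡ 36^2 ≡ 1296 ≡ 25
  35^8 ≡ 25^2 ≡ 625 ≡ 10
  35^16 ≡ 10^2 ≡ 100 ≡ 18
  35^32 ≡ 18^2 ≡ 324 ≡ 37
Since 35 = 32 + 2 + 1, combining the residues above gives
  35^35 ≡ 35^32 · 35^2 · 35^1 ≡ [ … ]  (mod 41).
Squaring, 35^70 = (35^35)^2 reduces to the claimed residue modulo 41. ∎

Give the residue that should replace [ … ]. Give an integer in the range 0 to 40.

3

Multiply the listed residues: 37 · 36 · 35 = 1332 → 46620.
Reducing modulo 41: 46620 = 1137·41 + 3, so 35^35 ≡ 3.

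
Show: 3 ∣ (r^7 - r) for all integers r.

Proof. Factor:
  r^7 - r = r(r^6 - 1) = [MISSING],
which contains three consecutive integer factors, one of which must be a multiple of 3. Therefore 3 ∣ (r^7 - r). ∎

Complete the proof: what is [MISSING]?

(r - 1)r(r + 1)(r^4 + r^2 + 1)

r^6 - 1 = (r^2 - 1)(r^4 + r^2 + 1), and r^2 - 1 = (r-1)(r+1).
So r(r^6 - 1) = (r - 1)r(r + 1)(r^4 + r^2 + 1).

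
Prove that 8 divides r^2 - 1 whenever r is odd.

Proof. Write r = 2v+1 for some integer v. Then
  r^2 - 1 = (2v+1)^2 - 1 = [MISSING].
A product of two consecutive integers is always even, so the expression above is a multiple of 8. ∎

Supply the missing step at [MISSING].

4v(v + 1)

(2v+1)^2 - 1 = 4v^2 + 4v + 1 - 1 = 4v^2 + 4v = 4v(v+1).
Since v and v+1 are consecutive, v(v+1) is even, and 4·(even) is a multiple of 8.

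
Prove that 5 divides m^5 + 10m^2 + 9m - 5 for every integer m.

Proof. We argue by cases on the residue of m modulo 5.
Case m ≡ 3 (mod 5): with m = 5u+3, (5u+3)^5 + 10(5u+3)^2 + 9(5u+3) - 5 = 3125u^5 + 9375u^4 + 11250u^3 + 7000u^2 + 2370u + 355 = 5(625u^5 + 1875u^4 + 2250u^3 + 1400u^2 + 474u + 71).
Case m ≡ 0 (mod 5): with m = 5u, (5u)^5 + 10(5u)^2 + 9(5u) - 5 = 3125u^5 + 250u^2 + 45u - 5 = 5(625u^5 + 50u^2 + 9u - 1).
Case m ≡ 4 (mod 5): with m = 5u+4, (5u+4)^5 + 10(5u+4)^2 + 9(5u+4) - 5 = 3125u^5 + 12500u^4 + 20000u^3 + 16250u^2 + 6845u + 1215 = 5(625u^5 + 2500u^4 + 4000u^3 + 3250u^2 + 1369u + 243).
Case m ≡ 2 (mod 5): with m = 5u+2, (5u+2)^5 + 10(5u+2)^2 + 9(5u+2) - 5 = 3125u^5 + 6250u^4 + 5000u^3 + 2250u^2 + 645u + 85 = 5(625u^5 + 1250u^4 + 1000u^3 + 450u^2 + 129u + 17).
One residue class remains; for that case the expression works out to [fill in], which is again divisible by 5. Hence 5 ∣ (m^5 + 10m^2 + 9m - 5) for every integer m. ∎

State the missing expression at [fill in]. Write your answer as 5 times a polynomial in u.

Only m ≡ 1 (mod 5) is unaccounted for. Put m = 5u+1:
(5u+1)^5 + 10(5u+1)^2 + 9(5u+1) - 5 expands to 3125u^5 + 3125u^4 + 1250u^3 + 500u^2 + 170u + 15,
and factoring out 5 leaves 5(625u^5 + 625u^4 + 250u^3 + 100u^2 + 34u + 3).

5(625u^5 + 625u^4 + 250u^3 + 100u^2 + 34u + 3)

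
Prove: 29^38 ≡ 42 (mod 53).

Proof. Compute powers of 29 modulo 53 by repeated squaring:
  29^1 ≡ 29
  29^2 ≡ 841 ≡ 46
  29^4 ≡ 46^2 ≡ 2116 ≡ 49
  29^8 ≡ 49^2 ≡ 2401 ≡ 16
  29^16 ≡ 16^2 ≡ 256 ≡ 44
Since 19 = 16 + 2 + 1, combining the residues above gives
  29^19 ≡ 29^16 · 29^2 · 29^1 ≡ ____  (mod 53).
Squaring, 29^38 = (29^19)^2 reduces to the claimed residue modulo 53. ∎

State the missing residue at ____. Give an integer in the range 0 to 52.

Multiply the listed residues: 44 · 46 · 29 = 2024 → 58696.
Reducing modulo 53: 58696 = 1107·53 + 25, so 29^19 ≡ 25.

25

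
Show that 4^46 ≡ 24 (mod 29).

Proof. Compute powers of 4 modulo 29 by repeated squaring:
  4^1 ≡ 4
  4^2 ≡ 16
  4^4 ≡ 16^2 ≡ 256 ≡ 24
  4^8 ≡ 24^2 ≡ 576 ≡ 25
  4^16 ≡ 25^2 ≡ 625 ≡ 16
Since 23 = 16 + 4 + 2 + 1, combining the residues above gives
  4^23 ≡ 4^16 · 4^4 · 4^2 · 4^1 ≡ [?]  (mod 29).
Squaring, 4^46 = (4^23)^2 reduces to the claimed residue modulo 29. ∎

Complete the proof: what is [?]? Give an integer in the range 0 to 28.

13

Multiply the listed residues: 16 · 24 · 16 · 4 = 384 → 6144 → 24576.
Reducing modulo 29: 24576 = 847·29 + 13, so 4^23 ≡ 13.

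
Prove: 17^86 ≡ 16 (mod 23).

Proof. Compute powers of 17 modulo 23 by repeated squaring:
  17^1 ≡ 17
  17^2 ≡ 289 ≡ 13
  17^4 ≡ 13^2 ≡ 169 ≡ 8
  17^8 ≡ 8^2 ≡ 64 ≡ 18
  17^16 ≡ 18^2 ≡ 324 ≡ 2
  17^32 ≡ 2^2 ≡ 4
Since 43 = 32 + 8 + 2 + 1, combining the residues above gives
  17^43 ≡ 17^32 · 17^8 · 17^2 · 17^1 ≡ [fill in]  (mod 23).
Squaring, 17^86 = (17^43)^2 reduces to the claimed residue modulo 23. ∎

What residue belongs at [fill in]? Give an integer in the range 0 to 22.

17^32 · 17^8 · 17^2 · 17^1 ≡ 4 · 18 · 13 · 17 = 15912.
15912 mod 23 = 19, so 17^43 ≡ 19 (mod 23).

19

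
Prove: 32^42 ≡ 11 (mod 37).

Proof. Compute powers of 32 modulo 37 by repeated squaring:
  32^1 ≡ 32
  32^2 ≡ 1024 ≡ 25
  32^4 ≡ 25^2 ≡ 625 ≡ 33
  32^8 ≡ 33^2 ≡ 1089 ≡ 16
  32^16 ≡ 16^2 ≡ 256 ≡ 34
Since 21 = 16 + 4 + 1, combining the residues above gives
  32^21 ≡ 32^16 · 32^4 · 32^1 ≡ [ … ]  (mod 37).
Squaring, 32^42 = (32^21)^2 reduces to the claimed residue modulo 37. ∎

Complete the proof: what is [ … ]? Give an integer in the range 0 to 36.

Multiply the listed residues: 34 · 33 · 32 = 1122 → 35904.
Reducing modulo 37: 35904 = 970·37 + 14, so 32^21 ≡ 14.

14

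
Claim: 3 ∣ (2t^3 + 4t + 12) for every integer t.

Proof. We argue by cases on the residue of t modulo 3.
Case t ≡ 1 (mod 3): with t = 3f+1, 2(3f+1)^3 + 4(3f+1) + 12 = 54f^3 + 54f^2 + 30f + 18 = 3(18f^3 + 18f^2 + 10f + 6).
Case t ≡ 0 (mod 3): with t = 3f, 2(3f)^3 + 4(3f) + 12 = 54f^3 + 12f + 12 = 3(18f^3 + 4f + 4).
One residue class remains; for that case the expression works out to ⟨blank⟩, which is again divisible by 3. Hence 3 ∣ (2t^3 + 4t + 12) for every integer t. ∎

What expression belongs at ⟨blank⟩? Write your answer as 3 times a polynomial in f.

Only t ≡ 2 (mod 3) is unaccounted for. Put t = 3f+2:
2(3f+2)^3 + 4(3f+2) + 12 expands to 54f^3 + 108f^2 + 84f + 36,
and factoring out 3 leaves 3(18f^3 + 36f^2 + 28f + 12).

3(18f^3 + 36f^2 + 28f + 12)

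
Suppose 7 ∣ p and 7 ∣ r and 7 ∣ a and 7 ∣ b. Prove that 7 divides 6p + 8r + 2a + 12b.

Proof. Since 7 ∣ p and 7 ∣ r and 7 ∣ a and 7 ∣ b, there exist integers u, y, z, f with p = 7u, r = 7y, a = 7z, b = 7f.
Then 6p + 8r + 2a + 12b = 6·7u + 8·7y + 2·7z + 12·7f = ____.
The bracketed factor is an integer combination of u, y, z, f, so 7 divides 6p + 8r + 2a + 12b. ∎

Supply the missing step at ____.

Pull the common 7 out of every term: 6·7u + 8·7y + 2·7z + 12·7f = 7(12f + 6u + 8y + 2z).
12f + 6u + 8y + 2z is an integer, which exhibits the divisibility.

7(12f + 6u + 8y + 2z)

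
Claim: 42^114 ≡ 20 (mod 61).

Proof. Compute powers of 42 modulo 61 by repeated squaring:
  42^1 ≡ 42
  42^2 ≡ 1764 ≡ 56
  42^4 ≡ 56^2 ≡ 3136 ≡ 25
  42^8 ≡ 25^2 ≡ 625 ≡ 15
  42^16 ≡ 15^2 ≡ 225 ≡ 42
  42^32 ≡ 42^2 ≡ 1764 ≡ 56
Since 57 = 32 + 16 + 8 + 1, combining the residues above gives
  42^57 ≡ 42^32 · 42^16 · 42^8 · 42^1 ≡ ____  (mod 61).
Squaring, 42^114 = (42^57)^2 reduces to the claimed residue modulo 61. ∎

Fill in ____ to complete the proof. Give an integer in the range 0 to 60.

9

42^32 · 42^16 · 42^8 · 42^1 ≡ 56 · 42 · 15 · 42 = 1481760.
1481760 mod 61 = 9, so 42^57 ≡ 9 (mod 61).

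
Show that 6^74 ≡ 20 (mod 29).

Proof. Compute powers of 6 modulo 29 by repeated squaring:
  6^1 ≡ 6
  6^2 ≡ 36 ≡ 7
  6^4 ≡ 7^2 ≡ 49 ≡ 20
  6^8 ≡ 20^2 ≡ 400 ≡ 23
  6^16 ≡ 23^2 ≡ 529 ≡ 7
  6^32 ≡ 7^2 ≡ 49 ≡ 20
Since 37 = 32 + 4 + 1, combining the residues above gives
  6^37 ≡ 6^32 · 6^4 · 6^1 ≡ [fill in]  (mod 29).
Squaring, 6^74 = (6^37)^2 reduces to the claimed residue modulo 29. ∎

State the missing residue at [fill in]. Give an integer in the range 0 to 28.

6^32 · 6^4 · 6^1 ≡ 20 · 20 · 6 = 2400.
2400 mod 29 = 22, so 6^37 ≡ 22 (mod 29).

22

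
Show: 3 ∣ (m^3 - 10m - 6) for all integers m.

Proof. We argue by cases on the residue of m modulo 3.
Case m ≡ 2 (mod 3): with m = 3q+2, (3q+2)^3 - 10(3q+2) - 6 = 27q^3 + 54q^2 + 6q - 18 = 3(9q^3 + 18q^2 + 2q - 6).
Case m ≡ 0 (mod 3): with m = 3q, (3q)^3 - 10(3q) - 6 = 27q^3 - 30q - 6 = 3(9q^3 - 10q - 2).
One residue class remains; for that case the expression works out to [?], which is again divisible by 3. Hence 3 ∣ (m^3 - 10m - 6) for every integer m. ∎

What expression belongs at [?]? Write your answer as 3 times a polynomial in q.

3(9q^3 + 9q^2 - 7q - 5)

Only m ≡ 1 (mod 3) is unaccounted for. Put m = 3q+1:
(3q+1)^3 - 10(3q+1) - 6 expands to 27q^3 + 27q^2 - 21q - 15,
and factoring out 3 leaves 3(9q^3 + 9q^2 - 7q - 5).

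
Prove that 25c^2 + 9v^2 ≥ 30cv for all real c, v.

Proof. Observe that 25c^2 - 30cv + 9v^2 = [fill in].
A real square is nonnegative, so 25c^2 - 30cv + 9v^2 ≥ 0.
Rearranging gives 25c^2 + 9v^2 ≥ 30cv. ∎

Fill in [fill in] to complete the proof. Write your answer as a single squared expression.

25c^2 - 30cv + 9v^2 is a perfect-square trinomial: the outer terms are (5c)^2 and (3v)^2, and the cross term is -2·5c·3v.
So 25c^2 - 30cv + 9v^2 = (5c - 3v)^2 ≥ 0.

(5c - 3v)^2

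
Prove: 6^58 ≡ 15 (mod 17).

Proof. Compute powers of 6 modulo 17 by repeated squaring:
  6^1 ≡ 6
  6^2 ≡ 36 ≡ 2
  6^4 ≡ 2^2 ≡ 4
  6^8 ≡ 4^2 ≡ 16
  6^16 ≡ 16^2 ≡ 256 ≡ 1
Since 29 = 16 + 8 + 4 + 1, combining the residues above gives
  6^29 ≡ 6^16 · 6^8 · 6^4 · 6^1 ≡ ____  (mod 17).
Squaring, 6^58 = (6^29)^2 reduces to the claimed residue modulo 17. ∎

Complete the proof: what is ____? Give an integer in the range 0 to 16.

10

Multiply the listed residues: 1 · 16 · 4 · 6 = 16 → 64 → 384.
Reducing modulo 17: 384 = 22·17 + 10, so 6^29 ≡ 10.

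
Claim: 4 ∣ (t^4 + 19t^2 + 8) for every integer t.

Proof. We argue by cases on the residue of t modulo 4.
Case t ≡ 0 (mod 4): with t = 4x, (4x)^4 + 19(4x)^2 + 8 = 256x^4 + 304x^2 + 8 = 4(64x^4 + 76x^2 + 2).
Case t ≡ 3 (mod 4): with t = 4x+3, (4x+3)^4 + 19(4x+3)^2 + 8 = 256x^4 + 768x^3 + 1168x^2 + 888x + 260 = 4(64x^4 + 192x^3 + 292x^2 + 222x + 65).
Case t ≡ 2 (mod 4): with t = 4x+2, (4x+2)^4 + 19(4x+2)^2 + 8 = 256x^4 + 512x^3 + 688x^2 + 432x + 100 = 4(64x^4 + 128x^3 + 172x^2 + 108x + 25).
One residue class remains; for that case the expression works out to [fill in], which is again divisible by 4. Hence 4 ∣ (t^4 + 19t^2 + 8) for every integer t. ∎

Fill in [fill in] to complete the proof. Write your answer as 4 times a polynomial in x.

Only t ≡ 1 (mod 4) is unaccounted for. Put t = 4x+1:
(4x+1)^4 + 19(4x+1)^2 + 8 expands to 256x^4 + 256x^3 + 400x^2 + 168x + 28,
and factoring out 4 leaves 4(64x^4 + 64x^3 + 100x^2 + 42x + 7).

4(64x^4 + 64x^3 + 100x^2 + 42x + 7)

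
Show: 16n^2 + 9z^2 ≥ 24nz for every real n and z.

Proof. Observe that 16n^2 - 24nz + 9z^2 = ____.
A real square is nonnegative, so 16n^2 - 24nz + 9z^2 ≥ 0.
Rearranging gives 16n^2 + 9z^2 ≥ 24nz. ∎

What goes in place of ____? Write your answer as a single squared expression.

(4n - 3z)^2

The leading and trailing coefficients are 4^2 and 3^2, and 24 = 2·4·3, so the trinomial is (4n - 3z)^2.
Hence 16n^2 - 24nz + 9z^2 ≥ 0.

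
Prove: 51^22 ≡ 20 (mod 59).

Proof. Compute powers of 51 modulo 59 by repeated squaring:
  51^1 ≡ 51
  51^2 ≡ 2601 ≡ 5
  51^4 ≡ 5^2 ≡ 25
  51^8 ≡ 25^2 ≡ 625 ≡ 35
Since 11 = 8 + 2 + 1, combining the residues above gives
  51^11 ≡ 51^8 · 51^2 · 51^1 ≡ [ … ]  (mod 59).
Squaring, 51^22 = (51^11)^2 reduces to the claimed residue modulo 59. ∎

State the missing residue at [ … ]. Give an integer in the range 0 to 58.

51^8 · 51^2 · 51^1 ≡ 35 · 5 · 51 = 8925.
8925 mod 59 = 16, so 51^11 ≡ 16 (mod 59).

16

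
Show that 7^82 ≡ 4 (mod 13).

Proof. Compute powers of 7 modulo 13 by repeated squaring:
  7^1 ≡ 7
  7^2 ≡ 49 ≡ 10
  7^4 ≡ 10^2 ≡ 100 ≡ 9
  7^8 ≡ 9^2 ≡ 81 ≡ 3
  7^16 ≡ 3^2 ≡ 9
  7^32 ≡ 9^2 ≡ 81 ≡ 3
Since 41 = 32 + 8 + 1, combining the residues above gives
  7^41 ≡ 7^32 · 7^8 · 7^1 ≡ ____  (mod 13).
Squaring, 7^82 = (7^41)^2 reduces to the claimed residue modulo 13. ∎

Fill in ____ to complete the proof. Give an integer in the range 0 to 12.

Multiply the listed residues: 3 · 3 · 7 = 9 → 63.
Reducing modulo 13: 63 = 4·13 + 11, so 7^41 ≡ 11.

11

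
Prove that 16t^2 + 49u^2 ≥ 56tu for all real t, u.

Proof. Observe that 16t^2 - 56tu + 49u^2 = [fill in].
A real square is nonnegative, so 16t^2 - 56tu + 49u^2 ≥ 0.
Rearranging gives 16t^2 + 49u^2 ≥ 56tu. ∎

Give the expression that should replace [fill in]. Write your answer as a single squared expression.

(4t - 7u)^2

The leading and trailing coefficients are 4^2 and 7^2, and 56 = 2·4·7, so the trinomial is (4t - 7u)^2.
Hence 16t^2 - 56tu + 49u^2 ≥ 0.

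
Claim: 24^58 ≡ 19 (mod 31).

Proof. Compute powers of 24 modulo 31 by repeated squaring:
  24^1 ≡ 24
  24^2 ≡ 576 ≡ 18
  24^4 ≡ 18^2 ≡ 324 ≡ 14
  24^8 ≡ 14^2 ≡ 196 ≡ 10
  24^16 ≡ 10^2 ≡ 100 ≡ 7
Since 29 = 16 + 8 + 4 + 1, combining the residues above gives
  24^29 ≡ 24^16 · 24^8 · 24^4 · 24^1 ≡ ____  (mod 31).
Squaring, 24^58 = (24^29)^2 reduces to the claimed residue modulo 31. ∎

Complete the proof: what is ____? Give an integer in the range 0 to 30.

24^16 · 24^8 · 24^4 · 24^1 ≡ 7 · 10 · 14 · 24 = 23520.
23520 mod 31 = 22, so 24^29 ≡ 22 (mod 31).

22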